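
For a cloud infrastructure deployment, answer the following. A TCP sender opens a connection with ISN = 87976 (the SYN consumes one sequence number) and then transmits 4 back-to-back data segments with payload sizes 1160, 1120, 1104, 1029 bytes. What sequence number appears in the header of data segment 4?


The SYN occupies sequence number ISN = 87976, so the first data byte is ISN + 1 = 87977.
SEQ of data segment i = (ISN + 1) + sum of payload sizes of segments 1..i-1.
Segment 1: SEQ = 87977, payload = 1160 bytes
Segment 2: SEQ = 89137, payload = 1120 bytes
Segment 3: SEQ = 90257, payload = 1104 bytes
Segment 4: SEQ = 91361, payload = 1029 bytes
SEQ of segment 4 = 87977 + 1160 + 1120 + 1104 = 91361

91361


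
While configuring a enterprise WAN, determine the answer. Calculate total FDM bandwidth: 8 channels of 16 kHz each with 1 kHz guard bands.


Given: 8 channels, 16 kHz each, guard = 1 kHz
Channel bandwidth = 8 * 16 = 128 kHz
Guard bands = 7 gaps * 1 kHz = 7 kHz
Total = 128 + 7 = 135 kHz

135


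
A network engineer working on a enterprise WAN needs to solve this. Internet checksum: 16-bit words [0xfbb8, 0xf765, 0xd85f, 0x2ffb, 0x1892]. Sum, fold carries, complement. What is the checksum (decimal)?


Given words: [0xfbb8, 0xf765, 0xd85f, 0x2ffb, 0x1892]
Step 1: Sum all words
Raw sum = 64440 + 63333 + 55391 + 12283 + 6290 = 201737
Step 2: Fold carry: (5129 + 3) = 5132
One's complement = ~5132 & 0xFFFF = 60403

60403


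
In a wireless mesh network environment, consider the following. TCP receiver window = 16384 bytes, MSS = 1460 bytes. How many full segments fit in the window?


Given: RWND = 16384 bytes, MSS = 1460 bytes
Full segments = floor(RWND / MSS)
Full segments = floor(16384 / 1460)
Full segments = floor(11.2219) = 11

11


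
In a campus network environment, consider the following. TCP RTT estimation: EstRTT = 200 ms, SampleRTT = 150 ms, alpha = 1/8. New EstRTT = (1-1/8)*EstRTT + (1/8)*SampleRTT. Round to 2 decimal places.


Given: EstRTT = 200 ms, SampleRTT = 150 ms, alpha = 1/8
New EstRTT = (1 - alpha) * EstRTT + alpha * SampleRTT
(7/8) * 200 = 175
(1/8) * 150 = 18.75
New EstRTT = 175 + 18.75 = 193.75 ms -> 193.75 ms (2 dp)

193.75


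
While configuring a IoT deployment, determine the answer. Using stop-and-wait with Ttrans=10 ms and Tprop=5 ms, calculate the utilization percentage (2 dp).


Given: Ttrans = 10 ms, Tprop = 5 ms
RTT = 2 * Tprop = 2 * 5 = 10 ms
U = Ttrans / (Ttrans + RTT)
U = 10 / (10 + 10)
U = 10 / 20 = 0.5
U% = 50.00%

50.00


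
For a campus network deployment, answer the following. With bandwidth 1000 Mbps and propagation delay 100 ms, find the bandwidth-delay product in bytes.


Given: bandwidth = 1000 Mbps, delay = 100 ms
BDP in bits = 1000 * 10^6 * 100 / 1000
BDP in bits = 100000000
BDP in bytes = 100000000 / 8 = 12500000

12500000


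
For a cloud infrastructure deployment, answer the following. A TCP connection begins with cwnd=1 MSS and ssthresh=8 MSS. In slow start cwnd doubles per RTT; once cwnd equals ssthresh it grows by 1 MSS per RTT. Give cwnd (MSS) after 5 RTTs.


RTT 0: cwnd = 1 MSS (initial)
RTT 1: cwnd = 2 MSS (slow start, doubled)
RTT 2: cwnd = 4 MSS (slow start, doubled)
RTT 3: cwnd = 8 MSS (slow start, doubled)
RTT 4: cwnd = 9 MSS (congestion avoidance, +1)
RTT 5: cwnd = 10 MSS (congestion avoidance, +1)

10


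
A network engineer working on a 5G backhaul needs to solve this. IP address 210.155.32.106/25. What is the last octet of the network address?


Given: IP = 210.155.32.106, prefix = /25
Subnet mask = 255.255.255.128
Last octet of IP: 106
Last octet of mask: 128
Network last octet = 106 AND 128 = 0

0


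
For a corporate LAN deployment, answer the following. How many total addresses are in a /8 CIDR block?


Given: CIDR prefix /8
Host bits = 32 - 8 = 24
Total addresses = 2^24 = 16777216

16777216


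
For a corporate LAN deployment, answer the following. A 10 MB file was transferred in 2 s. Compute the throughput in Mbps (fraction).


Given: file = 10 MB, time = 2 s
File in Mb = 10 * 8 = 80 Mb
Throughput = 80 / 2 Mbps
Throughput = 40 Mbps

40


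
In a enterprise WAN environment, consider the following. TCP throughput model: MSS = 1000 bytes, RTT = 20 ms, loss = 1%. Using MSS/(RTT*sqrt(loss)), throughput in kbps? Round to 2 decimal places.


Given: MSS = 1000 bytes, RTT = 20 ms, loss = 1%
RTT in seconds = 20 / 1000 = 0.02
Loss rate = 1% = 0.01
sqrt(loss) = sqrt(0.01) = 0.1
Throughput (bytes/s) = 1000 / (0.02 * 0.1) = 500000.0000
Throughput (kbps) = 500000.0000 * 8 / 1000 = 4000.000000 -> 4000.00 kbps (2 dp)

4000.00


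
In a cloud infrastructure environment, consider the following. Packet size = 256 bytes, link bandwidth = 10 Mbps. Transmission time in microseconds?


Given: packet = 256 bytes, bandwidth = 10 Mbps
Packet in bits = 256 * 8 = 2048 bits
Bandwidth = 10 * 10^6 = 10000000 bps
Time = 2048 / 10000000 seconds
Time in us = 2048 * 10^6 / 10000000 = 204.8

204.8


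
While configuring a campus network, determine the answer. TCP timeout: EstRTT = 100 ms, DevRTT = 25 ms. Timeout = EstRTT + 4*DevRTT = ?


Given: EstRTT = 100 ms, DevRTT = 25 ms
Timeout = EstRTT + 4 * DevRTT
4 * DevRTT = 4 * 25 = 100
Timeout = 100 + 100 = 200 ms

200


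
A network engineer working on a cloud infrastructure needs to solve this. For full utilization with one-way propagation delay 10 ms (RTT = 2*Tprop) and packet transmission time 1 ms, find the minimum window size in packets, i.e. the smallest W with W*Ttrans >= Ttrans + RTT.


Given: Ttrans = 1 ms, RTT = 20 ms (= 2 * Tprop, Tprop = 10 ms)
Time until first ACK returns = Ttrans + RTT = 1 + 20 = 21 ms
Need W * Ttrans >= Ttrans + RTT  ->  W >= (Ttrans + RTT) / Ttrans
(Ttrans + RTT) / Ttrans = 21 / 1 = 21
W_min = ceil(21) = 21

21


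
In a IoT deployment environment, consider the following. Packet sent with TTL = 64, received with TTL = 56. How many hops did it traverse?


Given: initial TTL = 64, received TTL = 56
Hops = initial TTL - received TTL
Hops = 64 - 56 = 8

8


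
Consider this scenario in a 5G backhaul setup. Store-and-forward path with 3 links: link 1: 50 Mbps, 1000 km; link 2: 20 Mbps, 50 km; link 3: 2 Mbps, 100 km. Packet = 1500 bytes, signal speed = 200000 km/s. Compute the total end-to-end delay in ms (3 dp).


Packet = 1500 bytes = 12000 bits. Store-and-forward: sum (t_trans + t_prop) per link.
Link 1: t_trans = 12000/(50*10^6) s = 0.2400 ms; t_prop = 1000/200000 s = 5.0000 ms; subtotal = 5.2400 ms
Link 2: t_trans = 12000/(20*10^6) s = 0.6000 ms; t_prop = 50/200000 s = 0.2500 ms; subtotal = 0.8500 ms
Link 3: t_trans = 12000/(2*10^6) s = 6.0000 ms; t_prop = 100/200000 s = 0.5000 ms; subtotal = 6.5000 ms
End-to-end = 5.2400 + 0.8500 + 6.5000 = 12.5900 ms -> 12.590 ms (3 dp)

12.590


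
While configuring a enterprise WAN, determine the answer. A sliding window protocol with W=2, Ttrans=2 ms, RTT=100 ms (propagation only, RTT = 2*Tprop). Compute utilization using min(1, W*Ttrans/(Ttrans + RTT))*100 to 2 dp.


Given: W = 2, Ttrans = 2 ms, RTT = 100 ms (= 2 * Tprop, Tprop = 50 ms)
Cycle time = Ttrans + RTT = 2 + 100 = 102 ms (first packet sent until its ACK returns)
W * Ttrans = 2 * 2 = 4 ms of sending per cycle
W * Ttrans / (Ttrans + RTT) = 4 / 102 = 0.039216
U = min(1, 0.039216) = 0.039216
U% = 3.92%

3.92


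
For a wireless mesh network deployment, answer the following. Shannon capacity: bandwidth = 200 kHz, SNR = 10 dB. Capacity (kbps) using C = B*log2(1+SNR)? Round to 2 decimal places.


Given: B = 200 kHz, SNR = 10 dB
SNR linear = 10^(10/10) = 10
1 + SNR = 11
log2(11) = 3.4594316186
C = 200 * 1000 * 3.4594316186 = 691886.3237 bps
C = 691.886324 kbps -> 691.89 kbps (2 dp)

691.89


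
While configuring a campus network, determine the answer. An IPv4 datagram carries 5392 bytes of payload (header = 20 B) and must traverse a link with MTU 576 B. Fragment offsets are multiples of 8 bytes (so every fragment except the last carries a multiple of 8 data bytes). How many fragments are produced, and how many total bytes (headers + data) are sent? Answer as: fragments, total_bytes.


Max data per non-final fragment = floor((MTU - header)/8)*8 = floor((576 - 20)/8)*8 = floor(556/8)*8 = 552 B
Final fragment needs no 8-byte alignment: it can carry up to MTU - header = 556 B
Non-final fragments needed = ceil((payload - 556) / 552) = ceil(4836/552) = ceil(8.7609) = 9
Number of fragments = 9 + 1 = 10
Fragment sizes (data): 9 * 552 B + 424 B (last, 424 <= 556 OK)
Total bytes sent = payload + n_frags * header = 5392 + 10*20 = 5392 + 200 = 5592 B

10, 5592


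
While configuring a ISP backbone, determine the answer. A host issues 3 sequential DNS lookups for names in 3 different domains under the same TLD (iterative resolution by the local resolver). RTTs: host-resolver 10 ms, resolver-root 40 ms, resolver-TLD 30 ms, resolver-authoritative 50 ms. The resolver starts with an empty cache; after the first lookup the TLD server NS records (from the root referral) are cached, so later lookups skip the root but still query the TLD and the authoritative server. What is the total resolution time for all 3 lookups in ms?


Lookup 1 (cold cache): local + root + TLD + auth = 10 + 40 + 30 + 50 = 130 ms
Lookups 2..3 (TLD NS cached -> skip root; new domain -> still ask TLD and auth): local + TLD + auth = 10 + 30 + 50 = 90 ms each
Remaining 2 lookups: 2 * 90 = 180 ms
Total = 130 + 180 = 310 ms

310


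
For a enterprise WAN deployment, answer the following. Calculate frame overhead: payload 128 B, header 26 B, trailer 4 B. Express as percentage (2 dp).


Given: payload = 128 B, header = 26 B, trailer = 4 B
Overhead bytes = header + trailer = 26 + 4 = 30
Total frame = payload + overhead = 128 + 30 = 158
Overhead % = 30 / 158 * 100 = 18.9873% -> 18.99% (2 dp)

18.99


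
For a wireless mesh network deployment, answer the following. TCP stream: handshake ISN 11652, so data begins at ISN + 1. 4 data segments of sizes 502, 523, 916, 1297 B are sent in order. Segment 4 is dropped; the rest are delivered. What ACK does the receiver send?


SYN uses sequence number 11652; first data byte = ISN + 1 = 11653.
Segment 1: SEQ = 11653, len = 502 B, covers [11653, 12154]
Segment 2: SEQ = 12155, len = 523 B, covers [12155, 12677]
Segment 3: SEQ = 12678, len = 916 B, covers [12678, 13593]
Segment 4: SEQ = 13594, len = 1297 B, covers [13594, 14890] [LOST]
In-order data received: bytes [11653, 13593] (segments 1..3).
Segment 4 missing -> gap begins at byte 13594.
Cumulative ACK = next expected in-order byte = 11653 + 502 + 523 + 916 = 13594

13594


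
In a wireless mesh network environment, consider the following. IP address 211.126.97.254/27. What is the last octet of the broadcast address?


Given: IP = 211.126.97.254, prefix = /27
Host bits = 32 - 27 = 5
Network last octet = 254 AND mask = 224
Host part size = 2^5 - 1 = 31
Broadcast last octet = 224 OR 31 = 255

255


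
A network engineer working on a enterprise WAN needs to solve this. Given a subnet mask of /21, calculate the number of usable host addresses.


Given: subnet mask /21
Host bits = 32 - 21 = 11
Total addresses = 2^11 = 2048
Usable hosts = 2048 - 2 (network + broadcast) = 2046

2046


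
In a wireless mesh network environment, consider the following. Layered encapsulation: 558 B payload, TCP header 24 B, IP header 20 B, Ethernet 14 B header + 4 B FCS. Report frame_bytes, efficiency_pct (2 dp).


TCP segment = 558 + 24 = 582 B
IP packet = 582 + 20 = 602 B
Ethernet frame = 602 + 14 + 4 = 620 B
Efficiency = app / frame = 558 / 620 = 0.900000 = 90.0000% -> 90.00% (2 dp)

620, 90.00


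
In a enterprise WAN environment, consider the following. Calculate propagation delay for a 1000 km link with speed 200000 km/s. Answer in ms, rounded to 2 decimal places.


Given: distance = 1000 km, speed = 200000 km/s
Delay = distance / speed = 1000 / 200000 seconds
Delay in ms = 1000 * 1000 / 200000
Delay = 5.0000 ms
Rounded to 2 dp = 5.00 ms

5.00


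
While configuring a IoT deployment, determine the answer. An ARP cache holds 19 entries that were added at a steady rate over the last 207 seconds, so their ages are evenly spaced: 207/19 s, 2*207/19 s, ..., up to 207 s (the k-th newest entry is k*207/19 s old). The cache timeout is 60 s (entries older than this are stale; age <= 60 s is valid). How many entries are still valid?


Ages are k * 207/19 s for k = 1..19 (spacing = 10.8947 s).
Entry k is valid iff k * 207/19 <= 60 iff k <= 19 * 60 / 207 = 5.5072
n_valid = floor(5.5072) = 5
(n_stale = 19 - 5 = 14)

5


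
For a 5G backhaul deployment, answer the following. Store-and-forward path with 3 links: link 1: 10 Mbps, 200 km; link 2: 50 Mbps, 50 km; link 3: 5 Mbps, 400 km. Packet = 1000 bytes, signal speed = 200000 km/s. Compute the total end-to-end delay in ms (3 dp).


Packet = 1000 bytes = 8000 bits. Store-and-forward: sum (t_trans + t_prop) per link.
Link 1: t_trans = 8000/(10*10^6) s = 0.8000 ms; t_prop = 200/200000 s = 1.0000 ms; subtotal = 1.8000 ms
Link 2: t_trans = 8000/(50*10^6) s = 0.1600 ms; t_prop = 50/200000 s = 0.2500 ms; subtotal = 0.4100 ms
Link 3: t_trans = 8000/(5*10^6) s = 1.6000 ms; t_prop = 400/200000 s = 2.0000 ms; subtotal = 3.6000 ms
End-to-end = 1.8000 + 0.4100 + 3.6000 = 5.8100 ms -> 5.810 ms (3 dp)

5.810


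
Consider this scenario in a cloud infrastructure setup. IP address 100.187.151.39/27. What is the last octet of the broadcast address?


Given: IP = 100.187.151.39, prefix = /27
Host bits = 32 - 27 = 5
Network last octet = 39 AND mask = 32
Host part size = 2^5 - 1 = 31
Broadcast last octet = 32 OR 31 = 63

63


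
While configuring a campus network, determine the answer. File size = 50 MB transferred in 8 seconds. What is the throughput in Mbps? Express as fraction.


Given: file = 50 MB, time = 8 s
File in Mb = 50 * 8 = 400 Mb
Throughput = 400 / 8 Mbps
Throughput = 50 Mbps

50


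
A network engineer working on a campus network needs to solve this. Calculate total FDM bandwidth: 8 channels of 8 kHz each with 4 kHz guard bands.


Given: 8 channels, 8 kHz each, guard = 4 kHz
Channel bandwidth = 8 * 8 = 64 kHz
Guard bands = 7 gaps * 4 kHz = 28 kHz
Total = 64 + 28 = 92 kHz

92


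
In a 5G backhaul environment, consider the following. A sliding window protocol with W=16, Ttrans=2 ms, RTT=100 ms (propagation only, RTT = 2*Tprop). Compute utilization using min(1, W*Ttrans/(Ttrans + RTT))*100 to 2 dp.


Given: W = 16, Ttrans = 2 ms, RTT = 100 ms (= 2 * Tprop, Tprop = 50 ms)
Cycle time = Ttrans + RTT = 2 + 100 = 102 ms (first packet sent until its ACK returns)
W * Ttrans = 16 * 2 = 32 ms of sending per cycle
W * Ttrans / (Ttrans + RTT) = 32 / 102 = 0.313725
U = min(1, 0.313725) = 0.313725
U% = 31.37%

31.37


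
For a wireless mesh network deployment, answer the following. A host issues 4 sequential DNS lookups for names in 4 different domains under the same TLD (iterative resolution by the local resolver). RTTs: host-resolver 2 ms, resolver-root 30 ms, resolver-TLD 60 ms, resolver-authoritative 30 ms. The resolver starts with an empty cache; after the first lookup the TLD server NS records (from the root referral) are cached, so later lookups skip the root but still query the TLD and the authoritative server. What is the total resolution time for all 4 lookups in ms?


Lookup 1 (cold cache): local + root + TLD + auth = 2 + 30 + 60 + 30 = 122 ms
Lookups 2..4 (TLD NS cached -> skip root; new domain -> still ask TLD and auth): local + TLD + auth = 2 + 60 + 30 = 92 ms each
Remaining 3 lookups: 3 * 92 = 276 ms
Total = 122 + 276 = 398 ms

398


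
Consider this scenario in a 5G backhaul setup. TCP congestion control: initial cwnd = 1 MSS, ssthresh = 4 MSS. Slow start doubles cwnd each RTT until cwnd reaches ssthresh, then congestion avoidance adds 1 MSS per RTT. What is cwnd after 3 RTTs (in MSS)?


RTT 0: cwnd = 1 MSS (initial)
RTT 1: cwnd = 2 MSS (slow start, doubled)
RTT 2: cwnd = 4 MSS (slow start, doubled)
RTT 3: cwnd = 5 MSS (congestion avoidance, +1)

5


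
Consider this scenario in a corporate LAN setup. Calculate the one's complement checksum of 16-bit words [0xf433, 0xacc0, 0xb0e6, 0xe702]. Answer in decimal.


Given words: [0xf433, 0xacc0, 0xb0e6, 0xe702]
Step 1: Sum all words
Raw sum = 62515 + 44224 + 45286 + 59138 = 211163
Step 2: Fold carry: (14555 + 3) = 14558
One's complement = ~14558 & 0xFFFF = 50977

50977


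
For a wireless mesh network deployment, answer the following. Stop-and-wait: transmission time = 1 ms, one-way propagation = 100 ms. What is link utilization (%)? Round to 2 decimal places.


Given: Ttrans = 1 ms, Tprop = 100 ms
RTT = 2 * Tprop = 2 * 100 = 200 ms
U = Ttrans / (Ttrans + RTT)
U = 1 / (1 + 200)
U = 1 / 201 = 0.004975
U% = 0.50%

0.50


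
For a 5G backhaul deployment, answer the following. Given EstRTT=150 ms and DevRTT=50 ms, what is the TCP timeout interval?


Given: EstRTT = 150 ms, DevRTT = 50 ms
Timeout = EstRTT + 4 * DevRTT
4 * DevRTT = 4 * 50 = 200
Timeout = 150 + 200 = 350 ms

350


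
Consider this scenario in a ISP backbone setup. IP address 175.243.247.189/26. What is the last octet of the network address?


Given: IP = 175.243.247.189, prefix = /26
Subnet mask = 255.255.255.192
Last octet of IP: 189
Last octet of mask: 192
Network last octet = 189 AND 192 = 128

128


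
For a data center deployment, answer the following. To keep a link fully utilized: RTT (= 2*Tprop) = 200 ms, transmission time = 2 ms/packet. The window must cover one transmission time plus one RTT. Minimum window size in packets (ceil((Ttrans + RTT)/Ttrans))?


Given: Ttrans = 2 ms, RTT = 200 ms (= 2 * Tprop, Tprop = 100 ms)
Time until first ACK returns = Ttrans + RTT = 2 + 200 = 202 ms
Need W * Ttrans >= Ttrans + RTT  ->  W >= (Ttrans + RTT) / Ttrans
(Ttrans + RTT) / Ttrans = 202 / 2 = 101
W_min = ceil(101) = 101

101


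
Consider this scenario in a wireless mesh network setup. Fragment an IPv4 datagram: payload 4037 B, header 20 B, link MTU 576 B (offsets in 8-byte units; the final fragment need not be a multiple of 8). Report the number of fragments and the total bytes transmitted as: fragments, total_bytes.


Max data per non-final fragment = floor((MTU - header)/8)*8 = floor((576 - 20)/8)*8 = floor(556/8)*8 = 552 B
Final fragment needs no 8-byte alignment: it can carry up to MTU - header = 556 B
Non-final fragments needed = ceil((payload - 556) / 552) = ceil(3481/552) = ceil(6.3062) = 7
Number of fragments = 7 + 1 = 8
Fragment sizes (data): 7 * 552 B + 173 B (last, 173 <= 556 OK)
Total bytes sent = payload + n_frags * header = 4037 + 8*20 = 4037 + 160 = 4197 B

8, 4197


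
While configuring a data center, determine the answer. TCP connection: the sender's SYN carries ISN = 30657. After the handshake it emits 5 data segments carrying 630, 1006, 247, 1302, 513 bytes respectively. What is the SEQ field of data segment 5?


The SYN occupies sequence number ISN = 30657, so the first data byte is ISN + 1 = 30658.
SEQ of data segment i = (ISN + 1) + sum of payload sizes of segments 1..i-1.
Segment 1: SEQ = 30658, payload = 630 bytes
Segment 2: SEQ = 31288, payload = 1006 bytes
Segment 3: SEQ = 32294, payload = 247 bytes
Segment 4: SEQ = 32541, payload = 1302 bytes
Segment 5: SEQ = 33843, payload = 513 bytes
SEQ of segment 5 = 30658 + 630 + 1006 + 247 + 1302 = 33843

33843


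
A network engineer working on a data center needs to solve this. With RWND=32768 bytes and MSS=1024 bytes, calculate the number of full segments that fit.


Given: RWND = 32768 bytes, MSS = 1024 bytes
Full segments = floor(RWND / MSS)
Full segments = floor(32768 / 1024)
Full segments = floor(32.0) = 32

32


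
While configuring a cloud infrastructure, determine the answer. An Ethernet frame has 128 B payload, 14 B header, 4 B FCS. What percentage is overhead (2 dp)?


Given: payload = 128 B, header = 14 B, trailer = 4 B
Overhead bytes = header + trailer = 14 + 4 = 18
Total frame = payload + overhead = 128 + 18 = 146
Overhead % = 18 / 146 * 100 = 12.3288% -> 12.33% (2 dp)

12.33


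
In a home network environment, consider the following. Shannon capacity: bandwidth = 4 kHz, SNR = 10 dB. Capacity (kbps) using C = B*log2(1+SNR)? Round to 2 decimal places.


Given: B = 4 kHz, SNR = 10 dB
SNR linear = 10^(10/10) = 10
1 + SNR = 11
log2(11) = 3.4594316186
C = 4 * 1000 * 3.4594316186 = 13837.7265 bps
C = 13.837726 kbps -> 13.84 kbps (2 dp)

13.84


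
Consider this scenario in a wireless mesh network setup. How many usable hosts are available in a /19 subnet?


Given: subnet mask /19
Host bits = 32 - 19 = 13
Total addresses = 2^13 = 8192
Usable hosts = 8192 - 2 (network + broadcast) = 8190

8190


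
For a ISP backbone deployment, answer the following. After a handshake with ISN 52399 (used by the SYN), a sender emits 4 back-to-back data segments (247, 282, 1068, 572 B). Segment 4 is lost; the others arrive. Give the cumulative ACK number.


SYN uses sequence number 52399; first data byte = ISN + 1 = 52400.
Segment 1: SEQ = 52400, len = 247 B, covers [52400, 52646]
Segment 2: SEQ = 52647, len = 282 B, covers [52647, 52928]
Segment 3: SEQ = 52929, len = 1068 B, covers [52929, 53996]
Segment 4: SEQ = 53997, len = 572 B, covers [53997, 54568] [LOST]
In-order data received: bytes [52400, 53996] (segments 1..3).
Segment 4 missing -> gap begins at byte 53997.
Cumulative ACK = next expected in-order byte = 52400 + 247 + 282 + 1068 = 53997

53997


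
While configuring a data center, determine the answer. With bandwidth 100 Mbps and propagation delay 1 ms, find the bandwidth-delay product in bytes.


Given: bandwidth = 100 Mbps, delay = 1 ms
BDP in bits = 100 * 10^6 * 1 / 1000
BDP in bits = 100000
BDP in bytes = 100000 / 8 = 12500

12500


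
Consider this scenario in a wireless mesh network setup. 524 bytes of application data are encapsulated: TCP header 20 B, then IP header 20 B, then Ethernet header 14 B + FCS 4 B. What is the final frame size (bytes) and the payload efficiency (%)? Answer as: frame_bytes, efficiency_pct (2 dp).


TCP segment = 524 + 20 = 544 B
IP packet = 544 + 20 = 564 B
Ethernet frame = 564 + 14 + 4 = 582 B
Efficiency = app / frame = 524 / 582 = 0.900344 = 90.0344% -> 90.03% (2 dp)

582, 90.03


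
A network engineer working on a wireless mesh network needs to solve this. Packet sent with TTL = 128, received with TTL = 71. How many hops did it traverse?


Given: initial TTL = 128, received TTL = 71
Hops = initial TTL - received TTL
Hops = 128 - 71 = 57

57


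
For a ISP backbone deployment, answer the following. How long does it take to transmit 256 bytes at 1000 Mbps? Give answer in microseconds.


Given: packet = 256 bytes, bandwidth = 1000 Mbps
Packet in bits = 256 * 8 = 2048 bits
Bandwidth = 1000 * 10^6 = 1000000000 bps
Time = 2048 / 1000000000 seconds
Time in us = 2048 * 10^6 / 1000000000 = 2.048

2.048


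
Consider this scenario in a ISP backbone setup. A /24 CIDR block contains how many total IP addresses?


Given: CIDR prefix /24
Host bits = 32 - 24 = 8
Total addresses = 2^8 = 256

256


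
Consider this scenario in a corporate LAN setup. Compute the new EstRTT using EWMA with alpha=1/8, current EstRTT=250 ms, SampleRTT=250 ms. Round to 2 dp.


Given: EstRTT = 250 ms, SampleRTT = 250 ms, alpha = 1/8
New EstRTT = (1 - alpha) * EstRTT + alpha * SampleRTT
(7/8) * 250 = 218.75
(1/8) * 250 = 31.25
New EstRTT = 218.75 + 31.25 = 250 ms -> 250.00 ms (2 dp)

250.00


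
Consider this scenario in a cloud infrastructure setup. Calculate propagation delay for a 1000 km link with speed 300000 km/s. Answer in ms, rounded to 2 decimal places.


Given: distance = 1000 km, speed = 300000 km/s
Delay = distance / speed = 1000 / 300000 seconds
Delay in ms = 1000 * 1000 / 300000
Delay = 3.3333 ms
Rounded to 2 dp = 3.33 ms

3.33


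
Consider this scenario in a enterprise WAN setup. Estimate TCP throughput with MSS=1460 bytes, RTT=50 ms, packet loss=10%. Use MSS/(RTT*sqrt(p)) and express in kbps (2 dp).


Given: MSS = 1460 bytes, RTT = 50 ms, loss = 10%
RTT in seconds = 50 / 1000 = 0.05
Loss rate = 10% = 0.1
sqrt(loss) = sqrt(0.1) = 0.316227766017
Throughput (bytes/s) = 1460 / (0.05 * 0.316227766017) = 92338.5077
Throughput (kbps) = 92338.5077 * 8 / 1000 = 738.708061 -> 738.71 kbps (2 dp)

738.71


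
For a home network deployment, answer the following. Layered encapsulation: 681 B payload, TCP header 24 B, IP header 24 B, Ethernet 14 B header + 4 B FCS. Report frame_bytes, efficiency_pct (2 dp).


TCP segment = 681 + 24 = 705 B
IP packet = 705 + 24 = 729 B
Ethernet frame = 729 + 14 + 4 = 747 B
Efficiency = app / frame = 681 / 747 = 0.911647 = 91.1647% -> 91.16% (2 dp)

747, 91.16


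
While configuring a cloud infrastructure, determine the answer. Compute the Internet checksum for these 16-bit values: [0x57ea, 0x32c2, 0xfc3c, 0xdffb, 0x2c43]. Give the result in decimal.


Given words: [0x57ea, 0x32c2, 0xfc3c, 0xdffb, 0x2c43]
Step 1: Sum all words
Raw sum = 22506 + 12994 + 64572 + 57339 + 11331 = 168742
Step 2: Fold carry: (37670 + 2) = 37672
One's complement = ~37672 & 0xFFFF = 27863

27863


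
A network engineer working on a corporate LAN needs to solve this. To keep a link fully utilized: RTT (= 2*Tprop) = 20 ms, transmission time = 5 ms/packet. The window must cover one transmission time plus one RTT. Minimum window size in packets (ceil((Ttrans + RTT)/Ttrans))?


Given: Ttrans = 5 ms, RTT = 20 ms (= 2 * Tprop, Tprop = 10 ms)
Time until first ACK returns = Ttrans + RTT = 5 + 20 = 25 ms
Need W * Ttrans >= Ttrans + RTT  ->  W >= (Ttrans + RTT) / Ttrans
(Ttrans + RTT) / Ttrans = 25 / 5 = 5
W_min = ceil(5) = 5

5


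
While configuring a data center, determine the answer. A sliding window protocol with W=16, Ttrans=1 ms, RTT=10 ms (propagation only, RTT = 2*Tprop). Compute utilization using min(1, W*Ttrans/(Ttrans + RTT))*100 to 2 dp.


Given: W = 16, Ttrans = 1 ms, RTT = 10 ms (= 2 * Tprop, Tprop = 5 ms)
Cycle time = Ttrans + RTT = 1 + 10 = 11 ms (first packet sent until its ACK returns)
W * Ttrans = 16 * 1 = 16 ms of sending per cycle
W * Ttrans / (Ttrans + RTT) = 16 / 11 = 1.454545
U = min(1, 1.454545) = 1.000000
U% = 100.00%

100.00


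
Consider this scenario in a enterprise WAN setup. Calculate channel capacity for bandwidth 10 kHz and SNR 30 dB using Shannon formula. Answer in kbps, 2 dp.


Given: B = 10 kHz, SNR = 30 dB
SNR linear = 10^(30/10) = 1000
1 + SNR = 1001
log2(1001) = 9.9672262588
C = 10 * 1000 * 9.9672262588 = 99672.2626 bps
C = 99.672263 kbps -> 99.67 kbps (2 dp)

99.67


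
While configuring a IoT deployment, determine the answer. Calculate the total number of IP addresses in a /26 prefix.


Given: CIDR prefix /26
Host bits = 32 - 26 = 6
Total addresses = 2^6 = 64

64


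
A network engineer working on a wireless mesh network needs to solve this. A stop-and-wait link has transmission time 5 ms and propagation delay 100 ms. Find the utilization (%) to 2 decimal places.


Given: Ttrans = 5 ms, Tprop = 100 ms
RTT = 2 * Tprop = 2 * 100 = 200 ms
U = Ttrans / (Ttrans + RTT)
U = 5 / (5 + 200)
U = 5 / 205 = 0.02439
U% = 2.44%

2.44


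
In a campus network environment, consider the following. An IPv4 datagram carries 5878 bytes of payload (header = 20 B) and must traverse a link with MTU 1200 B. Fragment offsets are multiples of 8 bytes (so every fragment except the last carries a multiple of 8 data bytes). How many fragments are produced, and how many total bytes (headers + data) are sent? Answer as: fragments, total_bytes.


Max data per non-final fragment = floor((MTU - header)/8)*8 = floor((1200 - 20)/8)*8 = floor(1180/8)*8 = 1176 B
Final fragment needs no 8-byte alignment: it can carry up to MTU - header = 1180 B
Non-final fragments needed = ceil((payload - 1180) / 1176) = ceil(4698/1176) = ceil(3.9949) = 4
Number of fragments = 4 + 1 = 5
Fragment sizes (data): 4 * 1176 B + 1174 B (last, 1174 <= 1180 OK)
Total bytes sent = payload + n_frags * header = 5878 + 5*20 = 5878 + 100 = 5978 B

5, 5978


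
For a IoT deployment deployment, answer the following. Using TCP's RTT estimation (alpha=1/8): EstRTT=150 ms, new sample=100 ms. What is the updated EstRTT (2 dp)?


Given: EstRTT = 150 ms, SampleRTT = 100 ms, alpha = 1/8
New EstRTT = (1 - alpha) * EstRTT + alpha * SampleRTT
(7/8) * 150 = 131.25
(1/8) * 100 = 12.5
New EstRTT = 131.25 + 12.5 = 143.75 ms -> 143.75 ms (2 dp)

143.75


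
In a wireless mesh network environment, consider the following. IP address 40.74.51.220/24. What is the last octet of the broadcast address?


Given: IP = 40.74.51.220, prefix = /24
Host bits = 32 - 24 = 8
Network last octet = 220 AND mask = 0
Host part size = 2^8 - 1 = 255
Broadcast last octet = 0 OR 255 = 255

255


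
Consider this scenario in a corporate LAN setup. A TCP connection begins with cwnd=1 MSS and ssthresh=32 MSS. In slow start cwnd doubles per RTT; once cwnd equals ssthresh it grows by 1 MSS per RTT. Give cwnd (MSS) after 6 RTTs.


RTT 0: cwnd = 1 MSS (initial)
RTT 1: cwnd = 2 MSS (slow start, doubled)
RTT 2: cwnd = 4 MSS (slow start, doubled)
RTT 3: cwnd = 8 MSS (slow start, doubled)
RTT 4: cwnd = 16 MSS (slow start, doubled)
RTT 5: cwnd = 32 MSS (slow start, doubled)
RTT 6: cwnd = 33 MSS (congestion avoidance, +1)

33


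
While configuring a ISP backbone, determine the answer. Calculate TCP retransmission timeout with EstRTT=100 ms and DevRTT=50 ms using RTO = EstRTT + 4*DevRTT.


Given: EstRTT = 100 ms, DevRTT = 50 ms
Timeout = EstRTT + 4 * DevRTT
4 * DevRTT = 4 * 50 = 200
Timeout = 100 + 200 = 300 ms

300


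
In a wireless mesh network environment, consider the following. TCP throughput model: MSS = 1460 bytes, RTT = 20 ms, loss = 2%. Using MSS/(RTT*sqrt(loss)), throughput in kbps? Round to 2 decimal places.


Given: MSS = 1460 bytes, RTT = 20 ms, loss = 2%
RTT in seconds = 20 / 1000 = 0.02
Loss rate = 2% = 0.02
sqrt(loss) = sqrt(0.02) = 0.141421356237
Throughput (bytes/s) = 1460 / (0.02 * 0.141421356237) = 516187.9503
Throughput (kbps) = 516187.9503 * 8 / 1000 = 4129.503602 -> 4129.50 kbps (2 dp)

4129.50


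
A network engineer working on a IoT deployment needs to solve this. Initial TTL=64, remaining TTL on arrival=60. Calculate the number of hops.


Given: initial TTL = 64, received TTL = 60
Hops = initial TTL - received TTL
Hops = 64 - 60 = 4

4


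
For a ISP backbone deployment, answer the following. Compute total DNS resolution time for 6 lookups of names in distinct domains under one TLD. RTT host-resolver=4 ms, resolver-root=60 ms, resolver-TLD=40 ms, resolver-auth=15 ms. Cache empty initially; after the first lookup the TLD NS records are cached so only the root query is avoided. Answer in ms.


Lookup 1 (cold cache): local + root + TLD + auth = 4 + 60 + 40 + 15 = 119 ms
Lookups 2..6 (TLD NS cached -> skip root; new domain -> still ask TLD and auth): local + TLD + auth = 4 + 40 + 15 = 59 ms each
Remaining 5 lookups: 5 * 59 = 295 ms
Total = 119 + 295 = 414 ms

414


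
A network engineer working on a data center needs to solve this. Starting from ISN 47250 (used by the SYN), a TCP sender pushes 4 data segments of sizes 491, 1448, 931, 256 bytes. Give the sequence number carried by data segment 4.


The SYN occupies sequence number ISN = 47250, so the first data byte is ISN + 1 = 47251.
SEQ of data segment i = (ISN + 1) + sum of payload sizes of segments 1..i-1.
Segment 1: SEQ = 47251, payload = 491 bytes
Segment 2: SEQ = 47742, payload = 1448 bytes
Segment 3: SEQ = 49190, payload = 931 bytes
Segment 4: SEQ = 50121, payload = 256 bytes
SEQ of segment 4 = 47251 + 491 + 1448 + 931 = 50121

50121


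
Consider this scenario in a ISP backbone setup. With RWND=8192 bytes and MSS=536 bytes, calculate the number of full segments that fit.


Given: RWND = 8192 bytes, MSS = 536 bytes
Full segments = floor(RWND / MSS)
Full segments = floor(8192 / 536)
Full segments = floor(15.2836) = 15

15


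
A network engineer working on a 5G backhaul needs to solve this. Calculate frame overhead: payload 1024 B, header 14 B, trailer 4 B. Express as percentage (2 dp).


Given: payload = 1024 B, header = 14 B, trailer = 4 B
Overhead bytes = header + trailer = 14 + 4 = 18
Total frame = payload + overhead = 1024 + 18 = 1042
Overhead % = 18 / 1042 * 100 = 1.7274% -> 1.73% (2 dp)

1.73


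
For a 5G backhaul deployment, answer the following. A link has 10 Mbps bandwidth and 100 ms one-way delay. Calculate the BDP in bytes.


Given: bandwidth = 10 Mbps, delay = 100 ms
BDP in bits = 10 * 10^6 * 100 / 1000
BDP in bits = 1000000
BDP in bytes = 1000000 / 8 = 125000

125000


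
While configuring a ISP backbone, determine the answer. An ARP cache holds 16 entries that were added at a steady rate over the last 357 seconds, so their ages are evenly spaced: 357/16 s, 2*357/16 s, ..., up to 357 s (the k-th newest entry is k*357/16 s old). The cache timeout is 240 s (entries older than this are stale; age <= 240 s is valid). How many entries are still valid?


Ages are k * 357/16 s for k = 1..16 (spacing = 22.3125 s).
Entry k is valid iff k * 357/16 <= 240 iff k <= 16 * 240 / 357 = 10.7563
n_valid = floor(10.7563) = 10
(n_stale = 16 - 10 = 6)

10


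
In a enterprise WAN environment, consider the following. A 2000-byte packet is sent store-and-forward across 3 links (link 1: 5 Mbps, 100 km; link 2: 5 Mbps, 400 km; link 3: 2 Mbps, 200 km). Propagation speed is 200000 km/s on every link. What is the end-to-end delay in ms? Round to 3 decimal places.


Packet = 2000 bytes = 16000 bits. Store-and-forward: sum (t_trans + t_prop) per link.
Link 1: t_trans = 16000/(5*10^6) s = 3.2000 ms; t_prop = 100/200000 s = 0.5000 ms; subtotal = 3.7000 ms
Link 2: t_trans = 16000/(5*10^6) s = 3.2000 ms; t_prop = 400/200000 s = 2.0000 ms; subtotal = 5.2000 ms
Link 3: t_trans = 16000/(2*10^6) s = 8.0000 ms; t_prop = 200/200000 s = 1.0000 ms; subtotal = 9.0000 ms
End-to-end = 3.7000 + 5.2000 + 9.0000 = 17.9000 ms -> 17.900 ms (3 dp)

17.900


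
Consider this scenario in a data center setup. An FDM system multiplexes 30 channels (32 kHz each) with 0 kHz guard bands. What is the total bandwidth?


Given: 30 channels, 32 kHz each, guard = 0 kHz
Channel bandwidth = 30 * 32 = 960 kHz
Guard bands = 29 gaps * 0 kHz = 0 kHz
Total = 960 + 0 = 960 kHz

960


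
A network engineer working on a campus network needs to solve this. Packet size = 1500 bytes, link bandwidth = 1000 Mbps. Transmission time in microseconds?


Given: packet = 1500 bytes, bandwidth = 1000 Mbps
Packet in bits = 1500 * 8 = 12000 bits
Bandwidth = 1000 * 10^6 = 1000000000 bps
Time = 12000 / 1000000000 seconds
Time in us = 12000 * 10^6 / 1000000000 = 12

12


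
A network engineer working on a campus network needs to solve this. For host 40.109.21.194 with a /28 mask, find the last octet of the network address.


Given: IP = 40.109.21.194, prefix = /28
Subnet mask = 255.255.255.240
Last octet of IP: 194
Last octet of mask: 240
Network last octet = 194 AND 240 = 192

192


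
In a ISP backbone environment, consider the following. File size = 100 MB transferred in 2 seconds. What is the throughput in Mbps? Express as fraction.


Given: file = 100 MB, time = 2 s
File in Mb = 100 * 8 = 800 Mb
Throughput = 800 / 2 Mbps
Throughput = 400 Mbps

400


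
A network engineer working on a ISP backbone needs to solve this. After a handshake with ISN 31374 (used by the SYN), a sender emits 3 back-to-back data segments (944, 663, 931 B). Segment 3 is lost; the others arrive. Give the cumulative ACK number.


SYN uses sequence number 31374; first data byte = ISN + 1 = 31375.
Segment 1: SEQ = 31375, len = 944 B, covers [31375, 32318]
Segment 2: SEQ = 32319, len = 663 B, covers [32319, 32981]
Segment 3: SEQ = 32982, len = 931 B, covers [32982, 33912] [LOST]
In-order data received: bytes [31375, 32981] (segments 1..2).
Segment 3 missing -> gap begins at byte 32982.
Cumulative ACK = next expected in-order byte = 31375 + 944 + 663 = 32982

32982


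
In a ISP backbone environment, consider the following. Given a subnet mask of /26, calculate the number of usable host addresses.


Given: subnet mask /26
Host bits = 32 - 26 = 6
Total addresses = 2^6 = 64
Usable hosts = 64 - 2 (network + broadcast) = 62

62


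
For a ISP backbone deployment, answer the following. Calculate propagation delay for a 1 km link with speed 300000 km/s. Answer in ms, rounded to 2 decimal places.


Given: distance = 1 km, speed = 300000 km/s
Delay = distance / speed = 1 / 300000 seconds
Delay in ms = 1 * 1000 / 300000
Delay = 0.0033 ms
Rounded to 2 dp = 0.00 ms

0.00


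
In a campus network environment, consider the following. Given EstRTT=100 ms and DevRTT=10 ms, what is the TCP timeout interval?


Given: EstRTT = 100 ms, DevRTT = 10 ms
Timeout = EstRTT + 4 * DevRTT
4 * DevRTT = 4 * 10 = 40
Timeout = 100 + 40 = 140 ms

140


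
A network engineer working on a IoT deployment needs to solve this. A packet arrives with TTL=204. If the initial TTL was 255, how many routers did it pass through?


Given: initial TTL = 255, received TTL = 204
Hops = initial TTL - received TTL
Hops = 255 - 204 = 51

51


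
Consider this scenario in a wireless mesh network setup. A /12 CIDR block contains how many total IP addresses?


Given: CIDR prefix /12
Host bits = 32 - 12 = 20
Total addresses = 2^20 = 1048576

1048576


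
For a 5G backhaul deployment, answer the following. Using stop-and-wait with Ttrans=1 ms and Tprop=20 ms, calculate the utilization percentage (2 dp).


Given: Ttrans = 1 ms, Tprop = 20 ms
RTT = 2 * Tprop = 2 * 20 = 40 ms
U = Ttrans / (Ttrans + RTT)
U = 1 / (1 + 40)
U = 1 / 41 = 0.02439
U% = 2.44%

2.44


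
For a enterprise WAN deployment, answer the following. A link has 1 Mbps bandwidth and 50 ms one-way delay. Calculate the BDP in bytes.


Given: bandwidth = 1 Mbps, delay = 50 ms
BDP in bits = 1 * 10^6 * 50 / 1000
BDP in bits = 50000
BDP in bytes = 50000 / 8 = 6250

6250


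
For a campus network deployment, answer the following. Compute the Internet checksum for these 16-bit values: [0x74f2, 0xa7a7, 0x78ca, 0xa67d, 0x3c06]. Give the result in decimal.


Given words: [0x74f2, 0xa7a7, 0x78ca, 0xa67d, 0x3c06]
Step 1: Sum all words
Raw sum = 29938 + 42919 + 30922 + 42621 + 15366 = 161766
Step 2: Fold carry: (30694 + 2) = 30696
One's complement = ~30696 & 0xFFFF = 34839

34839


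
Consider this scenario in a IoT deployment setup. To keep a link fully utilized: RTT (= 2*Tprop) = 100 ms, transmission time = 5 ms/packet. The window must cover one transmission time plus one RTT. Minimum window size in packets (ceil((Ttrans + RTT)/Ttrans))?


Given: Ttrans = 5 ms, RTT = 100 ms (= 2 * Tprop, Tprop = 50 ms)
Time until first ACK returns = Ttrans + RTT = 5 + 100 = 105 ms
Need W * Ttrans >= Ttrans + RTT  ->  W >= (Ttrans + RTT) / Ttrans
(Ttrans + RTT) / Ttrans = 105 / 5 = 21
W_min = ceil(21) = 21

21


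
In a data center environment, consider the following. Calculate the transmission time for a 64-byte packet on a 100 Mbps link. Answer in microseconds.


Given: packet = 64 bytes, bandwidth = 100 Mbps
Packet in bits = 64 * 8 = 512 bits
Bandwidth = 100 * 10^6 = 100000000 bps
Time = 512 / 100000000 seconds
Time in us = 512 * 10^6 / 100000000 = 5.12

5.12


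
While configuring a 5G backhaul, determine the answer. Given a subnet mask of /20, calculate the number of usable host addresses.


Given: subnet mask /20
Host bits = 32 - 20 = 12
Total addresses = 2^12 = 4096
Usable hosts = 4096 - 2 (network + broadcast) = 4094

4094


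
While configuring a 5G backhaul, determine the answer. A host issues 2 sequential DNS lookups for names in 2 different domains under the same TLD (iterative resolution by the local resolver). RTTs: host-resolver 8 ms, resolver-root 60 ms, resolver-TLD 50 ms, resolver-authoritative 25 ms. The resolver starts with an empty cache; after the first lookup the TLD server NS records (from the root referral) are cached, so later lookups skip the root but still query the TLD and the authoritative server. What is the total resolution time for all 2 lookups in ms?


Lookup 1 (cold cache): local + root + TLD + auth = 8 + 60 + 50 + 25 = 143 ms
Lookups 2..2 (TLD NS cached -> skip root; new domain -> still ask TLD and auth): local + TLD + auth = 8 + 50 + 25 = 83 ms each
Remaining 1 lookups: 1 * 83 = 83 ms
Total = 143 + 83 = 226 ms

226
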